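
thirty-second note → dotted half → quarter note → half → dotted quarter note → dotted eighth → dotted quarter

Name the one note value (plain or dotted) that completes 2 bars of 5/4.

2 bars of 5/4 = 80 thirty-second notes.
Working in thirty-second notes: thirty-second note = 1; dotted half = 24; quarter note = 8; half = 16; dotted quarter note = 12; dotted eighth = 6; dotted quarter = 12.
Adding: 1 + 24 + 8 + 16 + 12 + 6 + 12 = 79.
Remaining: 80 − 79 = 1 thirty-second note, which is a thirty-second note.

thirty-second note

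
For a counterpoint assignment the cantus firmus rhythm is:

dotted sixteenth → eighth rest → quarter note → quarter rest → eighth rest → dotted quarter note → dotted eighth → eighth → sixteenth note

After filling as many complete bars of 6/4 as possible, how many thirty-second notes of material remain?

3

One bar of 6/4 = 48 thirty-second notes.
In thirty-second notes: dotted sixteenth = 3; eighth rest = 4; quarter note = 8; quarter rest = 8; eighth rest = 4; dotted quarter note = 12; dotted eighth = 6; eighth = 4; sixteenth note = 2.
Sum: 3 + 4 + 8 + 8 + 4 + 12 + 6 + 4 + 2 = 51.
51 ÷ 48 = 1 complete bar with 3 thirty-second notes remaining.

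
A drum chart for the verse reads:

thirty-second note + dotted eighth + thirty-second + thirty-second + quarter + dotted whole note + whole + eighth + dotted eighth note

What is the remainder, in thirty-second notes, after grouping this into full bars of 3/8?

11

One bar of 3/8 = 12 thirty-second notes.
Working in thirty-second notes: thirty-second note = 1; dotted eighth = 6; thirty-second = 1; thirty-second = 1; quarter = 8; dotted whole note = 48; whole = 32; eighth = 4; dotted eighth note = 6.
Total: 1 + 6 + 1 + 1 + 8 + 48 + 32 + 4 + 6 = 107.
107 ÷ 12 = 8 complete bars with 11 thirty-second notes remaining.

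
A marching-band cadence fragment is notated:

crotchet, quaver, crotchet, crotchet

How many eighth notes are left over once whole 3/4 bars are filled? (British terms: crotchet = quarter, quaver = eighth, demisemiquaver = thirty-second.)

1

One bar of 3/4 = 6 eighth notes.
Each duration in eighth notes: crotchet = 2; quaver = 1; crotchet = 2; crotchet = 2.
Adding: 2 + 1 + 2 + 2 = 7.
7 ÷ 6 = 1 complete bar with 1 eighth note remaining.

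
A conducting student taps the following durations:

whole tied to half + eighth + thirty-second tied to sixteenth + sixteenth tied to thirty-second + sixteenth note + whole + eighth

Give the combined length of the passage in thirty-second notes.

Convert each value to thirty-second notes: whole tied to half (whole + half) = 48; eighth = 4; thirty-second tied to sixteenth (thirty-second + sixteenth) = 3; sixteenth tied to thirty-second (sixteenth + thirty-second) = 3; sixteenth note = 2; whole = 32; eighth = 4.
Altogether 48 + 4 + 3 + 3 + 2 + 32 + 4 = 96 thirty-second notes.

96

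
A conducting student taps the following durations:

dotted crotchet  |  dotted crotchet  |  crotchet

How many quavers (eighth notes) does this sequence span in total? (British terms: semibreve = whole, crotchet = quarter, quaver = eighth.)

Each duration in eighth notes: dotted crotchet = 3; dotted crotchet = 3; crotchet = 2.
Total: 3 + 3 + 2 = 8 eighth notes.

8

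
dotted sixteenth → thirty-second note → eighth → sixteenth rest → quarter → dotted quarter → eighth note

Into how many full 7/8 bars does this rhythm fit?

One bar of 7/8 = 28 thirty-second notes.
Working in thirty-second notes: dotted sixteenth = 3; thirty-second note = 1; eighth = 4; sixteenth rest = 2; quarter = 8; dotted quarter = 12; eighth note = 4.
Sum: 3 + 1 + 4 + 2 + 8 + 12 + 4 = 34.
34 ÷ 28 = 1 complete bar with 6 left over.

1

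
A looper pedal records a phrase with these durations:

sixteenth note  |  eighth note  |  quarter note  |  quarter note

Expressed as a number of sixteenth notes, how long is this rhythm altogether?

11

Each duration in sixteenth notes: sixteenth note = 1; eighth note = 2; quarter note = 4; quarter note = 4.
Altogether 1 + 2 + 4 + 4 = 11 sixteenth notes.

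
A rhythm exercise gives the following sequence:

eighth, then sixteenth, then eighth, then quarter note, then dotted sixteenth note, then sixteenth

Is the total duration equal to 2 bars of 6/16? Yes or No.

No

One bar of 6/16 = 12 thirty-second notes, so 2 bars = 24.
In thirty-second notes: eighth = 4; sixteenth = 2; eighth = 4; quarter note = 8; dotted sixteenth note = 3; sixteenth = 2.
Sum: 4 + 2 + 4 + 8 + 3 + 2 = 23.
23 falls short of 24, so the answer is No.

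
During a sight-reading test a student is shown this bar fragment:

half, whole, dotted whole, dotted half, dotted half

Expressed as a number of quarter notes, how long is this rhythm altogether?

18

Express everything in quarter notes: half = 2; whole = 4; dotted whole = 6; dotted half = 3; dotted half = 3.
Adding: 2 + 4 + 6 + 3 + 3 = 18 quarter notes.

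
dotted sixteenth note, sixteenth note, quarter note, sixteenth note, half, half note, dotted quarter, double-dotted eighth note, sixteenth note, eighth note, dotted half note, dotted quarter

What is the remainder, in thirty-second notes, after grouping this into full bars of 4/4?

One bar of 4/4 = 32 thirty-second notes.
Working in thirty-second notes: dotted sixteenth note = 3; sixteenth note = 2; quarter note = 8; sixteenth note = 2; half = 16; half note = 16; dotted quarter = 12; double-dotted eighth note = 7; sixteenth note = 2; eighth note = 4; dotted half note = 24; dotted quarter = 12.
Altogether 3 + 2 + 8 + 2 + 16 + 16 + 12 + 7 + 2 + 4 + 24 + 12 = 108.
108 ÷ 32 = 3 complete bars with 12 thirty-second notes remaining.

12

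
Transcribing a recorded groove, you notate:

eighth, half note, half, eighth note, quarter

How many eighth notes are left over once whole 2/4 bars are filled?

One bar of 2/4 = 4 eighth notes.
Each duration in eighth notes: eighth = 1; half note = 4; half = 4; eighth note = 1; quarter = 2.
Total: 1 + 4 + 4 + 1 + 2 = 12.
12 ÷ 4 = 3 complete bars with 0 eighth notes remaining.

0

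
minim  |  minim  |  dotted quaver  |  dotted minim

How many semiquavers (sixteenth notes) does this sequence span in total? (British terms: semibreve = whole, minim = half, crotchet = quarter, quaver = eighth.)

31

Convert each value to sixteenth notes: minim = 8; minim = 8; dotted quaver = 3; dotted minim = 12.
Altogether 8 + 8 + 3 + 12 = 31 sixteenth notes.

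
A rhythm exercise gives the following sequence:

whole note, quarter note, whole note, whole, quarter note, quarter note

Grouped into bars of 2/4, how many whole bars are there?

One bar of 2/4 = 2 quarter notes.
In quarter notes: whole note = 4; quarter note = 1; whole note = 4; whole = 4; quarter note = 1; quarter note = 1.
Altogether 4 + 1 + 4 + 4 + 1 + 1 = 15.
15 ÷ 2 = 7 complete bars with 1 left over.

7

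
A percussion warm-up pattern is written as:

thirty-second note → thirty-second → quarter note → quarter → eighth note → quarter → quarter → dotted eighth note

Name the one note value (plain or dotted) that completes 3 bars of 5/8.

half note

3 bars of 5/8 = 60 thirty-second notes.
Working in thirty-second notes: thirty-second note = 1; thirty-second = 1; quarter note = 8; quarter = 8; eighth note = 4; quarter = 8; quarter = 8; dotted eighth note = 6.
Total: 1 + 1 + 8 + 8 + 4 + 8 + 8 + 6 = 44.
Remaining: 60 − 44 = 16 thirty-second notes, which is a half note.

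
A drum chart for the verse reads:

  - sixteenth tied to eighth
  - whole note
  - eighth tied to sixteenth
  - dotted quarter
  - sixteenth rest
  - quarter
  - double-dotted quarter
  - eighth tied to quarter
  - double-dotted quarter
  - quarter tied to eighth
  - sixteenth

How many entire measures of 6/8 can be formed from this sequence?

5

One bar of 6/8 = 12 sixteenth notes.
Each duration in sixteenth notes: sixteenth tied to eighth (sixteenth + eighth) = 3; whole note = 16; eighth tied to sixteenth (eighth + sixteenth) = 3; dotted quarter = 6; sixteenth rest = 1; quarter = 4; double-dotted quarter = 7; eighth tied to quarter (eighth + quarter) = 6; double-dotted quarter = 7; quarter tied to eighth (quarter + eighth) = 6; sixteenth = 1.
Altogether 3 + 16 + 3 + 6 + 1 + 4 + 7 + 6 + 7 + 6 + 1 = 60.
60 ÷ 12 = 5 complete bars with 0 left over.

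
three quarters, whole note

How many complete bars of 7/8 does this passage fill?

One bar of 7/8 = 7 eighth notes.
Working in eighth notes: quarter = 2; quarter = 2; quarter = 2; whole note = 8.
Sum: 2 + 2 + 2 + 8 = 14.
14 ÷ 7 = 2 complete bars with 0 left over.

2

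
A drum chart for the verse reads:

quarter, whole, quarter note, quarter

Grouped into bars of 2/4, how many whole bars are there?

One bar of 2/4 = 2 quarter notes.
Express everything in quarter notes: quarter = 1; whole = 4; quarter note = 1; quarter = 1.
Adding: 1 + 4 + 1 + 1 = 7.
7 ÷ 2 = 3 complete bars with 1 left over.

3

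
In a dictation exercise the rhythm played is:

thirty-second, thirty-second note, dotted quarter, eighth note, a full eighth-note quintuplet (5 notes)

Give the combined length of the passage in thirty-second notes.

34

Each duration in thirty-second notes: thirty-second = 1; thirty-second note = 1; dotted quarter = 12; eighth note = 4; a full eighth-note quintuplet (5 notes) (five quintuplet eighths span one half) = 16.
Total: 1 + 1 + 12 + 4 + 16 = 34 thirty-second notes.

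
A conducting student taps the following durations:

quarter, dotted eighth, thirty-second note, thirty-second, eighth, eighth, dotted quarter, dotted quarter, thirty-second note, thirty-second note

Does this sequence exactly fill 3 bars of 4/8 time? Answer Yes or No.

No

One bar of 4/8 = 16 thirty-second notes, so 3 bars = 48.
In thirty-second notes: quarter = 8; dotted eighth = 6; thirty-second note = 1; thirty-second = 1; eighth = 4; eighth = 4; dotted quarter = 12; dotted quarter = 12; thirty-second note = 1; thirty-second note = 1.
Adding: 8 + 6 + 1 + 1 + 4 + 4 + 12 + 12 + 1 + 1 = 50.
50 exceeds 48, so the answer is No.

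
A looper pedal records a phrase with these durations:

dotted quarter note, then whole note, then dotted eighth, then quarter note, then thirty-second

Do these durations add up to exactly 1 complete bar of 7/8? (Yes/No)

No

One bar of 7/8 = 28 thirty-second notes.
Convert each value to thirty-second notes: dotted quarter note = 12; whole note = 32; dotted eighth = 6; quarter note = 8; thirty-second = 1.
Total: 12 + 32 + 6 + 8 + 1 = 59.
59 exceeds 28, so the answer is No.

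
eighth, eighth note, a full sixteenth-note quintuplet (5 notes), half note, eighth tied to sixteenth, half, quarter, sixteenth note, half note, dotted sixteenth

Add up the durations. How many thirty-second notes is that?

Each duration in thirty-second notes: eighth = 4; eighth note = 4; a full sixteenth-note quintuplet (5 notes) (five quintuplet sixteenths span one quarter) = 8; half note = 16; eighth tied to sixteenth (eighth + sixteenth) = 6; half = 16; quarter = 8; sixteenth note = 2; half note = 16; dotted sixteenth = 3.
Adding: 4 + 4 + 8 + 16 + 6 + 16 + 8 + 2 + 16 + 3 = 83 thirty-second notes.

83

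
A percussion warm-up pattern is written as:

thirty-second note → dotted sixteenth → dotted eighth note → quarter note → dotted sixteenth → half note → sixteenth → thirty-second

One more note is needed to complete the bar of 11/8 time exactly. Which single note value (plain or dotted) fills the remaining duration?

The bar of 11/8 = 44 thirty-second notes.
Express everything in thirty-second notes: thirty-second note = 1; dotted sixteenth = 3; dotted eighth note = 6; quarter note = 8; dotted sixteenth = 3; half note = 16; sixteenth = 2; thirty-second = 1.
Sum: 1 + 3 + 6 + 8 + 3 + 16 + 2 + 1 = 40.
Remaining: 44 − 40 = 4 thirty-second notes, which is a eighth note.

eighth note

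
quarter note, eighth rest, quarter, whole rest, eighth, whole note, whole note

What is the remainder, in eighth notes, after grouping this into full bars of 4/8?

One bar of 4/8 = 4 eighth notes.
Express everything in eighth notes: quarter note = 2; eighth rest = 1; quarter = 2; whole rest = 8; eighth = 1; whole note = 8; whole note = 8.
Sum: 2 + 1 + 2 + 8 + 1 + 8 + 8 = 30.
30 ÷ 4 = 7 complete bars with 2 eighth notes remaining.

2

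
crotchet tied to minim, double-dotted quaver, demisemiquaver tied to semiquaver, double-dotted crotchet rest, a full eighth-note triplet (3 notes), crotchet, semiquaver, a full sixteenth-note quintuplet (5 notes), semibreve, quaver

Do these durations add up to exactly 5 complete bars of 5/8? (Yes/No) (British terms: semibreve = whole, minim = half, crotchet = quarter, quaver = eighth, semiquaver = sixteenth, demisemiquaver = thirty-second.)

One bar of 5/8 = 20 thirty-second notes, so 5 bars = 100.
Working in thirty-second notes: crotchet tied to minim (crotchet + minim) = 24; double-dotted quaver = 7; demisemiquaver tied to semiquaver (demisemiquaver + semiquaver) = 3; double-dotted crotchet rest = 14; a full eighth-note triplet (3 notes) (three triplet eighths span one quarter) = 8; crotchet = 8; semiquaver = 2; a full sixteenth-note quintuplet (5 notes) (five quintuplet sixteenths span one quarter) = 8; semibreve = 32; quaver = 4.
Sum: 24 + 7 + 3 + 14 + 8 + 8 + 2 + 8 + 32 + 4 = 110.
110 exceeds 100, so the answer is No.

No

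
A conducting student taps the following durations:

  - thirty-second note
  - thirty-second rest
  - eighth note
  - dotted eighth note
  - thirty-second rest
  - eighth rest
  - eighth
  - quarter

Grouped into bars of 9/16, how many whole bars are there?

1

One bar of 9/16 = 18 thirty-second notes.
Express everything in thirty-second notes: thirty-second note = 1; thirty-second rest = 1; eighth note = 4; dotted eighth note = 6; thirty-second rest = 1; eighth rest = 4; eighth = 4; quarter = 8.
Total: 1 + 1 + 4 + 6 + 1 + 4 + 4 + 8 = 29.
29 ÷ 18 = 1 complete bar with 11 left over.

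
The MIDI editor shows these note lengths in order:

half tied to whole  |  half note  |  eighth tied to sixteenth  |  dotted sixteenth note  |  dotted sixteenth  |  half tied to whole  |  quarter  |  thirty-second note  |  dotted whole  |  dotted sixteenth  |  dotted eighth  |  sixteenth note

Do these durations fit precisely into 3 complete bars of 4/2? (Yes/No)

Yes

One bar of 4/2 = 64 thirty-second notes, so 3 bars = 192.
In thirty-second notes: half tied to whole (half + whole) = 48; half note = 16; eighth tied to sixteenth (eighth + sixteenth) = 6; dotted sixteenth note = 3; dotted sixteenth = 3; half tied to whole (half + whole) = 48; quarter = 8; thirty-second note = 1; dotted whole = 48; dotted sixteenth = 3; dotted eighth = 6; sixteenth note = 2.
Sum: 48 + 16 + 6 + 3 + 3 + 48 + 8 + 1 + 48 + 3 + 6 + 2 = 192.
192 equals 192, so the answer is Yes.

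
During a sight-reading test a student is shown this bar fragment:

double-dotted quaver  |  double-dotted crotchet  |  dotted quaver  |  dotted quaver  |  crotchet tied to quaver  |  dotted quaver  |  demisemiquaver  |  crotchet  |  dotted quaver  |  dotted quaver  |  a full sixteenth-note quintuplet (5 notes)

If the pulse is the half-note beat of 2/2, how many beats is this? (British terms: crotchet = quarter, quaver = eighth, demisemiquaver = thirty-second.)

5

One half-note beat = 16 thirty-second notes.
Express everything in thirty-second notes: double-dotted quaver = 7; double-dotted crotchet = 14; dotted quaver = 6; dotted quaver = 6; crotchet tied to quaver (crotchet + quaver) = 12; dotted quaver = 6; demisemiquaver = 1; crotchet = 8; dotted quaver = 6; dotted quaver = 6; a full sixteenth-note quintuplet (5 notes) (five quintuplet sixteenths span one quarter) = 8.
Altogether 7 + 14 + 6 + 6 + 12 + 6 + 1 + 8 + 6 + 6 + 8 = 80.
80 ÷ 16 = 5 beats.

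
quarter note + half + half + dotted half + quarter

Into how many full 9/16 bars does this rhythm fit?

One bar of 9/16 = 9 sixteenth notes.
Working in sixteenth notes: quarter note = 4; half = 8; half = 8; dotted half = 12; quarter = 4.
Sum: 4 + 8 + 8 + 12 + 4 = 36.
36 ÷ 9 = 4 complete bars with 0 left over.

4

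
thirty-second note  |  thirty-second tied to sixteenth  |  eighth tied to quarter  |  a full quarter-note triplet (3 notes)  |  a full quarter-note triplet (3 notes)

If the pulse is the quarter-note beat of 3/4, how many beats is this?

One quarter-note beat = 8 thirty-second notes.
Working in thirty-second notes: thirty-second note = 1; thirty-second tied to sixteenth (thirty-second + sixteenth) = 3; eighth tied to quarter (eighth + quarter) = 12; a full quarter-note triplet (3 notes) (three triplet quarters span one half) = 16; a full quarter-note triplet (3 notes) (three triplet quarters span one half) = 16.
Altogether 1 + 3 + 12 + 16 + 16 = 48.
48 ÷ 8 = 6 beats.

6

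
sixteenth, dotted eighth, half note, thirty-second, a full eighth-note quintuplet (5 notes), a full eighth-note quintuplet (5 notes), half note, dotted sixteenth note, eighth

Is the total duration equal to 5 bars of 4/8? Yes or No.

Yes

One bar of 4/8 = 16 thirty-second notes, so 5 bars = 80.
In thirty-second notes: sixteenth = 2; dotted eighth = 6; half note = 16; thirty-second = 1; a full eighth-note quintuplet (5 notes) (five quintuplet eighths span one half) = 16; a full eighth-note quintuplet (5 notes) (five quintuplet eighths span one half) = 16; half note = 16; dotted sixteenth note = 3; eighth = 4.
Adding: 2 + 6 + 16 + 1 + 16 + 16 + 16 + 3 + 4 = 80.
80 equals 80, so the answer is Yes.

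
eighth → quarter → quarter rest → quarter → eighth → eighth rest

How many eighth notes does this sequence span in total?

9

Working in eighth notes: eighth = 1; quarter = 2; quarter rest = 2; quarter = 2; eighth = 1; eighth rest = 1.
Total: 1 + 2 + 2 + 2 + 1 + 1 = 9 eighth notes.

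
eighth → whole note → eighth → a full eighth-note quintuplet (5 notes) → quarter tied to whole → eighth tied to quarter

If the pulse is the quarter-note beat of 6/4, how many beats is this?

One quarter-note beat = 2 eighth notes.
Express everything in eighth notes: eighth = 1; whole note = 8; eighth = 1; a full eighth-note quintuplet (5 notes) (five quintuplet eighths span one half) = 4; quarter tied to whole (quarter + whole) = 10; eighth tied to quarter (eighth + quarter) = 3.
Sum: 1 + 8 + 1 + 4 + 10 + 3 = 27.
27 ÷ 2 = 13.5 beats.

13.5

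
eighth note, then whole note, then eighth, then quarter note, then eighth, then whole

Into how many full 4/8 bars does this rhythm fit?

5

One bar of 4/8 = 4 eighth notes.
Working in eighth notes: eighth note = 1; whole note = 8; eighth = 1; quarter note = 2; eighth = 1; whole = 8.
Total: 1 + 8 + 1 + 2 + 1 + 8 = 21.
21 ÷ 4 = 5 complete bars with 1 left over.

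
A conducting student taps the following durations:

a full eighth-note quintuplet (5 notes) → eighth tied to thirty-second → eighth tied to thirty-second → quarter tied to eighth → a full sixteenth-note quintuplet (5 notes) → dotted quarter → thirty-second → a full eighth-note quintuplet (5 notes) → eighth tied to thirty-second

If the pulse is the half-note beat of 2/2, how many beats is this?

One half-note beat = 16 thirty-second notes.
Working in thirty-second notes: a full eighth-note quintuplet (5 notes) (five quintuplet eighths span one half) = 16; eighth tied to thirty-second (eighth + thirty-second) = 5; eighth tied to thirty-second (eighth + thirty-second) = 5; quarter tied to eighth (quarter + eighth) = 12; a full sixteenth-note quintuplet (5 notes) (five quintuplet sixteenths span one quarter) = 8; dotted quarter = 12; thirty-second = 1; a full eighth-note quintuplet (5 notes) (five quintuplet eighths span one half) = 16; eighth tied to thirty-second (eighth + thirty-second) = 5.
Total: 16 + 5 + 5 + 12 + 8 + 12 + 1 + 16 + 5 = 80.
80 ÷ 16 = 5 beats.

5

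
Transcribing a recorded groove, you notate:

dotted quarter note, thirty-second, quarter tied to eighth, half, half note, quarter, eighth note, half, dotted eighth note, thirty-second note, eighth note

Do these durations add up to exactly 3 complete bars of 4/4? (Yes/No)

One bar of 4/4 = 32 thirty-second notes, so 3 bars = 96.
Working in thirty-second notes: dotted quarter note = 12; thirty-second = 1; quarter tied to eighth (quarter + eighth) = 12; half = 16; half note = 16; quarter = 8; eighth note = 4; half = 16; dotted eighth note = 6; thirty-second note = 1; eighth note = 4.
Total: 12 + 1 + 12 + 16 + 16 + 8 + 4 + 16 + 6 + 1 + 4 = 96.
96 equals 96, so the answer is Yes.

Yes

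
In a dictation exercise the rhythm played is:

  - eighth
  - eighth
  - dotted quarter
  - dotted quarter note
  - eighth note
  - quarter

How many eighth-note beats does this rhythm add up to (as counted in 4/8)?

11

One eighth-note beat = 2 sixteenth notes.
In sixteenth notes: eighth = 2; eighth = 2; dotted quarter = 6; dotted quarter note = 6; eighth note = 2; quarter = 4.
Sum: 2 + 2 + 6 + 6 + 2 + 4 = 22.
22 ÷ 2 = 11 beats.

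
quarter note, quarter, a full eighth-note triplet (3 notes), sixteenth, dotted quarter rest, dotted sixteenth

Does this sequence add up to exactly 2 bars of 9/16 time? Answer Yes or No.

One bar of 9/16 = 18 thirty-second notes, so 2 bars = 36.
In thirty-second notes: quarter note = 8; quarter = 8; a full eighth-note triplet (3 notes) (three triplet eighths span one quarter) = 8; sixteenth = 2; dotted quarter rest = 12; dotted sixteenth = 3.
Total: 8 + 8 + 8 + 2 + 12 + 3 = 41.
41 exceeds 36, so the answer is No.

No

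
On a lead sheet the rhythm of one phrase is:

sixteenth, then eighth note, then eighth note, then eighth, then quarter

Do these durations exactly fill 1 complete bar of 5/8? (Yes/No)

No

One bar of 5/8 = 10 sixteenth notes.
Each duration in sixteenth notes: sixteenth = 1; eighth note = 2; eighth note = 2; eighth = 2; quarter = 4.
Altogether 1 + 2 + 2 + 2 + 4 = 11.
11 exceeds 10, so the answer is No.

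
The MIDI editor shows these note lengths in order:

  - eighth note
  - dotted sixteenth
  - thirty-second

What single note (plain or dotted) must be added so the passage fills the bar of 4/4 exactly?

dotted half note

The bar of 4/4 = 32 thirty-second notes.
Convert each value to thirty-second notes: eighth note = 4; dotted sixteenth = 3; thirty-second = 1.
Total: 4 + 3 + 1 = 8.
Remaining: 32 − 8 = 24 thirty-second notes, which is a dotted half note.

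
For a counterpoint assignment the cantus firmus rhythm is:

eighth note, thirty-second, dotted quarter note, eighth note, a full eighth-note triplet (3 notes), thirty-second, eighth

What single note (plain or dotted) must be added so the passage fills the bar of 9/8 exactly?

sixteenth note

The bar of 9/8 = 36 thirty-second notes.
In thirty-second notes: eighth note = 4; thirty-second = 1; dotted quarter note = 12; eighth note = 4; a full eighth-note triplet (3 notes) (three triplet eighths span one quarter) = 8; thirty-second = 1; eighth = 4.
Altogether 4 + 1 + 12 + 4 + 8 + 1 + 4 = 34.
Remaining: 36 − 34 = 2 thirty-second notes, which is a sixteenth note.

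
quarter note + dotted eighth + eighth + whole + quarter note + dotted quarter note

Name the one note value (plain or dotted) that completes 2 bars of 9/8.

2 bars of 9/8 = 36 sixteenth notes.
Working in sixteenth notes: quarter note = 4; dotted eighth = 3; eighth = 2; whole = 16; quarter note = 4; dotted quarter note = 6.
Adding: 4 + 3 + 2 + 16 + 4 + 6 = 35.
Remaining: 36 − 35 = 1 sixteenth note, which is a sixteenth note.

sixteenth note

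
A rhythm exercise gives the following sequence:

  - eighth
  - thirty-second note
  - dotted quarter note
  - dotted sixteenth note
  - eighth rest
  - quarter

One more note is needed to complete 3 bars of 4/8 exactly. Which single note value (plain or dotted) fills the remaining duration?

half note

3 bars of 4/8 = 48 thirty-second notes.
Each duration in thirty-second notes: eighth = 4; thirty-second note = 1; dotted quarter note = 12; dotted sixteenth note = 3; eighth rest = 4; quarter = 8.
Altogether 4 + 1 + 12 + 3 + 4 + 8 = 32.
Remaining: 48 − 32 = 16 thirty-second notes, which is a half note.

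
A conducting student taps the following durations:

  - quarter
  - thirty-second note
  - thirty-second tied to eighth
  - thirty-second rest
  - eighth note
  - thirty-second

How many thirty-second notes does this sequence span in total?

Express everything in thirty-second notes: quarter = 8; thirty-second note = 1; thirty-second tied to eighth (thirty-second + eighth) = 5; thirty-second rest = 1; eighth note = 4; thirty-second = 1.
Sum: 8 + 1 + 5 + 1 + 4 + 1 = 20 thirty-second notes.

20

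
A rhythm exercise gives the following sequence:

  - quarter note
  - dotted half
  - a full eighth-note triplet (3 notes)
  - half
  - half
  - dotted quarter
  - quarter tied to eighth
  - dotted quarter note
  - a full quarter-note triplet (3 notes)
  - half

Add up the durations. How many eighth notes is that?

Each duration in eighth notes: quarter note = 2; dotted half = 6; a full eighth-note triplet (3 notes) (three triplet eighths span one quarter) = 2; half = 4; half = 4; dotted quarter = 3; quarter tied to eighth (quarter + eighth) = 3; dotted quarter note = 3; a full quarter-note triplet (3 notes) (three triplet quarters span one half) = 4; half = 4.
Sum: 2 + 6 + 2 + 4 + 4 + 3 + 3 + 3 + 4 + 4 = 35 eighth notes.

35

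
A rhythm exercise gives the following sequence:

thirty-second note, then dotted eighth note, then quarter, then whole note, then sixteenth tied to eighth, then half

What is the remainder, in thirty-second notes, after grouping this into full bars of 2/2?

One bar of 2/2 = 32 thirty-second notes.
Each duration in thirty-second notes: thirty-second note = 1; dotted eighth note = 6; quarter = 8; whole note = 32; sixteenth tied to eighth (sixteenth + eighth) = 6; half = 16.
Altogether 1 + 6 + 8 + 32 + 6 + 16 = 69.
69 ÷ 32 = 2 complete bars with 5 thirty-second notes remaining.

5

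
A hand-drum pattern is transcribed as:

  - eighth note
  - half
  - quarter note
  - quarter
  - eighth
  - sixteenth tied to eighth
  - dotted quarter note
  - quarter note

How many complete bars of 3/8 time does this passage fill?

5

One bar of 3/8 = 6 sixteenth notes.
Each duration in sixteenth notes: eighth note = 2; half = 8; quarter note = 4; quarter = 4; eighth = 2; sixteenth tied to eighth (sixteenth + eighth) = 3; dotted quarter note = 6; quarter note = 4.
Adding: 2 + 8 + 4 + 4 + 2 + 3 + 6 + 4 = 33.
33 ÷ 6 = 5 complete bars with 3 left over.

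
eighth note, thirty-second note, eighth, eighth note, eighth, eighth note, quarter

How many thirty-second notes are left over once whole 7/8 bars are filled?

One bar of 7/8 = 28 thirty-second notes.
Each duration in thirty-second notes: eighth note = 4; thirty-second note = 1; eighth = 4; eighth note = 4; eighth = 4; eighth note = 4; quarter = 8.
Total: 4 + 1 + 4 + 4 + 4 + 4 + 8 = 29.
29 ÷ 28 = 1 complete bar with 1 thirty-second note remaining.

1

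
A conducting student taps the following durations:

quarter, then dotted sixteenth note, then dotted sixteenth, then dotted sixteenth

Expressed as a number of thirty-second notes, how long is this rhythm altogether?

17

Working in thirty-second notes: quarter = 8; dotted sixteenth note = 3; dotted sixteenth = 3; dotted sixteenth = 3.
Altogether 8 + 3 + 3 + 3 = 17 thirty-second notes.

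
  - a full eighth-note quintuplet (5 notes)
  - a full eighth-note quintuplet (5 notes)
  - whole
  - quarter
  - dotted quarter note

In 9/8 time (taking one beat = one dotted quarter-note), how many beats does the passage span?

One dotted quarter-note beat = 3 eighth notes.
Express everything in eighth notes: a full eighth-note quintuplet (5 notes) (five quintuplet eighths span one half) = 4; a full eighth-note quintuplet (5 notes) (five quintuplet eighths span one half) = 4; whole = 8; quarter = 2; dotted quarter note = 3.
Altogether 4 + 4 + 8 + 2 + 3 = 21.
21 ÷ 3 = 7 beats.

7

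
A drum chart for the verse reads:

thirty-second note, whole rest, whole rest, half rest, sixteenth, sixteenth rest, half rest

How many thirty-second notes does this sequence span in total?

Working in thirty-second notes: thirty-second note = 1; whole rest = 32; whole rest = 32; half rest = 16; sixteenth = 2; sixteenth rest = 2; half rest = 16.
Altogether 1 + 32 + 32 + 16 + 2 + 2 + 16 = 101 thirty-second notes.

101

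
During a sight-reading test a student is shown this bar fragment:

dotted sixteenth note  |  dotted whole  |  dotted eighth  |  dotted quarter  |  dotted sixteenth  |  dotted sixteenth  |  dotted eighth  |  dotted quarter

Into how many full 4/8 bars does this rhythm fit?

One bar of 4/8 = 16 thirty-second notes.
Convert each value to thirty-second notes: dotted sixteenth note = 3; dotted whole = 48; dotted eighth = 6; dotted quarter = 12; dotted sixteenth = 3; dotted sixteenth = 3; dotted eighth = 6; dotted quarter = 12.
Adding: 3 + 48 + 6 + 12 + 3 + 3 + 6 + 12 = 93.
93 ÷ 16 = 5 complete bars with 13 left over.

5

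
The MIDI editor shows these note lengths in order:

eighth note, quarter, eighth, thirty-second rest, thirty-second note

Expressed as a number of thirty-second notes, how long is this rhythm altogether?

18

Working in thirty-second notes: eighth note = 4; quarter = 8; eighth = 4; thirty-second rest = 1; thirty-second note = 1.
Adding: 4 + 8 + 4 + 1 + 1 = 18 thirty-second notes.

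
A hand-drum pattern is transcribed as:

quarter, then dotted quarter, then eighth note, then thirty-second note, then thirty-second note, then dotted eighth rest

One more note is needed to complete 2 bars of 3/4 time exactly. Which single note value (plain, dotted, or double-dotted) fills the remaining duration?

half note

2 bars of 3/4 = 48 thirty-second notes.
Express everything in thirty-second notes: quarter = 8; dotted quarter = 12; eighth note = 4; thirty-second note = 1; thirty-second note = 1; dotted eighth rest = 6.
Sum: 8 + 12 + 4 + 1 + 1 + 6 = 32.
Remaining: 48 − 32 = 16 thirty-second notes, which is a half note.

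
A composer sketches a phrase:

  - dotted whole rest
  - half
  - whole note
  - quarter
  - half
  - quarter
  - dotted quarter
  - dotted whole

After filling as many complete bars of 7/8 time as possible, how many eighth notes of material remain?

5

One bar of 7/8 = 7 eighth notes.
Each duration in eighth notes: dotted whole rest = 12; half = 4; whole note = 8; quarter = 2; half = 4; quarter = 2; dotted quarter = 3; dotted whole = 12.
Altogether 12 + 4 + 8 + 2 + 4 + 2 + 3 + 12 = 47.
47 ÷ 7 = 6 complete bars with 5 eighth notes remaining.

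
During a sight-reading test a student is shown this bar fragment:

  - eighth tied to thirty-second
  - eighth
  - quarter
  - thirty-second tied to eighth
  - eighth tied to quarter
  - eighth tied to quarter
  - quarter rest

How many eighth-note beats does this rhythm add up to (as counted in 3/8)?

One eighth-note beat = 4 thirty-second notes.
Express everything in thirty-second notes: eighth tied to thirty-second (eighth + thirty-second) = 5; eighth = 4; quarter = 8; thirty-second tied to eighth (thirty-second + eighth) = 5; eighth tied to quarter (eighth + quarter) = 12; eighth tied to quarter (eighth + quarter) = 12; quarter rest = 8.
Altogether 5 + 4 + 8 + 5 + 12 + 12 + 8 = 54.
54 ÷ 4 = 13.5 beats.

13.5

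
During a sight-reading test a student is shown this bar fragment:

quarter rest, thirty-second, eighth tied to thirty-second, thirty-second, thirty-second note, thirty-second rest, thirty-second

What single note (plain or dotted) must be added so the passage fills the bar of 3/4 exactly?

The bar of 3/4 = 24 thirty-second notes.
In thirty-second notes: quarter rest = 8; thirty-second = 1; eighth tied to thirty-second (eighth + thirty-second) = 5; thirty-second = 1; thirty-second note = 1; thirty-second rest = 1; thirty-second = 1.
Sum: 8 + 1 + 5 + 1 + 1 + 1 + 1 = 18.
Remaining: 24 − 18 = 6 thirty-second notes, which is a dotted eighth note.

dotted eighth note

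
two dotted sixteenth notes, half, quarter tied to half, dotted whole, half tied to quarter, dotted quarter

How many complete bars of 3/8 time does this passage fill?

One bar of 3/8 = 12 thirty-second notes.
Express everything in thirty-second notes: dotted sixteenth note = 3; dotted sixteenth note = 3; half = 16; quarter tied to half (quarter + half) = 24; dotted whole = 48; half tied to quarter (half + quarter) = 24; dotted quarter = 12.
Adding: 3 + 3 + 16 + 24 + 48 + 24 + 12 = 130.
130 ÷ 12 = 10 complete bars with 10 left over.

10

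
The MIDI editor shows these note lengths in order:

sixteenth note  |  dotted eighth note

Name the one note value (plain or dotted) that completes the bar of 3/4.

half note

The bar of 3/4 = 12 sixteenth notes.
Convert each value to sixteenth notes: sixteenth note = 1; dotted eighth note = 3.
Total: 1 + 3 = 4.
Remaining: 12 − 4 = 8 sixteenth notes, which is a half note.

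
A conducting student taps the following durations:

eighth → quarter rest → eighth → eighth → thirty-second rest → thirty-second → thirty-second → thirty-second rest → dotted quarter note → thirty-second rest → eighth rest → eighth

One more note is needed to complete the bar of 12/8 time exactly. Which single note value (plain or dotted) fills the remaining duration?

dotted sixteenth note

The bar of 12/8 = 48 thirty-second notes.
Convert each value to thirty-second notes: eighth = 4; quarter rest = 8; eighth = 4; eighth = 4; thirty-second rest = 1; thirty-second = 1; thirty-second = 1; thirty-second rest = 1; dotted quarter note = 12; thirty-second rest = 1; eighth rest = 4; eighth = 4.
Total: 4 + 8 + 4 + 4 + 1 + 1 + 1 + 1 + 12 + 1 + 4 + 4 = 45.
Remaining: 48 − 45 = 3 thirty-second notes, which is a dotted sixteenth note.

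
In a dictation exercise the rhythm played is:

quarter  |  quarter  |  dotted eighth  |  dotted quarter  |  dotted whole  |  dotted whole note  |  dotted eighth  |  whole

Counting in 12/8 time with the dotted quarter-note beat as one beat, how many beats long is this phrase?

14

One dotted quarter-note beat = 6 sixteenth notes.
Convert each value to sixteenth notes: quarter = 4; quarter = 4; dotted eighth = 3; dotted quarter = 6; dotted whole = 24; dotted whole note = 24; dotted eighth = 3; whole = 16.
Total: 4 + 4 + 3 + 6 + 24 + 24 + 3 + 16 = 84.
84 ÷ 6 = 14 beats.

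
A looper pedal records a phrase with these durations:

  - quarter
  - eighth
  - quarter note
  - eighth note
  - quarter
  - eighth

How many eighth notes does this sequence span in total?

Each duration in eighth notes: quarter = 2; eighth = 1; quarter note = 2; eighth note = 1; quarter = 2; eighth = 1.
Adding: 2 + 1 + 2 + 1 + 2 + 1 = 9 eighth notes.

9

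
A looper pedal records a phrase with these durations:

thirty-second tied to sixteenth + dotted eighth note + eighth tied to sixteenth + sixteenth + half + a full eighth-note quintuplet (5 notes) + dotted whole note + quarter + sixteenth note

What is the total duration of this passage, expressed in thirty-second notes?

107

In thirty-second notes: thirty-second tied to sixteenth (thirty-second + sixteenth) = 3; dotted eighth note = 6; eighth tied to sixteenth (eighth + sixteenth) = 6; sixteenth = 2; half = 16; a full eighth-note quintuplet (5 notes) (five quintuplet eighths span one half) = 16; dotted whole note = 48; quarter = 8; sixteenth note = 2.
Adding: 3 + 6 + 6 + 2 + 16 + 16 + 48 + 8 + 2 = 107 thirty-second notes.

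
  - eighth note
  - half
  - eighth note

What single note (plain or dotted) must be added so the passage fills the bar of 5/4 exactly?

The bar of 5/4 = 10 eighth notes.
Each duration in eighth notes: eighth note = 1; half = 4; eighth note = 1.
Sum: 1 + 4 + 1 = 6.
Remaining: 10 − 6 = 4 eighth notes, which is a half note.

half note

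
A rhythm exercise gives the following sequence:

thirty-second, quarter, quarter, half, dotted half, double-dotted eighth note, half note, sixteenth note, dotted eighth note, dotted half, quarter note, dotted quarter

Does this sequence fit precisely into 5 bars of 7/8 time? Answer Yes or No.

One bar of 7/8 = 28 thirty-second notes, so 5 bars = 140.
Express everything in thirty-second notes: thirty-second = 1; quarter = 8; quarter = 8; half = 16; dotted half = 24; double-dotted eighth note = 7; half note = 16; sixteenth note = 2; dotted eighth note = 6; dotted half = 24; quarter note = 8; dotted quarter = 12.
Altogether 1 + 8 + 8 + 16 + 24 + 7 + 16 + 2 + 6 + 24 + 8 + 12 = 132.
132 falls short of 140, so the answer is No.

No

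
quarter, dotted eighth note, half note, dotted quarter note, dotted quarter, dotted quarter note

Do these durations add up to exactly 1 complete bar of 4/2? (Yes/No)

No

One bar of 4/2 = 32 sixteenth notes.
Each duration in sixteenth notes: quarter = 4; dotted eighth note = 3; half note = 8; dotted quarter note = 6; dotted quarter = 6; dotted quarter note = 6.
Adding: 4 + 3 + 8 + 6 + 6 + 6 = 33.
33 exceeds 32, so the answer is No.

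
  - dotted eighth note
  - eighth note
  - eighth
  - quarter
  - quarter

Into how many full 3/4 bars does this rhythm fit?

One bar of 3/4 = 12 sixteenth notes.
Convert each value to sixteenth notes: dotted eighth note = 3; eighth note = 2; eighth = 2; quarter = 4; quarter = 4.
Sum: 3 + 2 + 2 + 4 + 4 = 15.
15 ÷ 12 = 1 complete bar with 3 left over.

1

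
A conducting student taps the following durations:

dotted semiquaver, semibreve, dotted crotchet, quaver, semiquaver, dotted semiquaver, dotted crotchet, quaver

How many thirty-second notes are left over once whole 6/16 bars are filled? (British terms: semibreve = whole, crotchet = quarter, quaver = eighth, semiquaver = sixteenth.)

One bar of 6/16 = 12 thirty-second notes.
Working in thirty-second notes: dotted semiquaver = 3; semibreve = 32; dotted crotchet = 12; quaver = 4; semiquaver = 2; dotted semiquaver = 3; dotted crotchet = 12; quaver = 4.
Adding: 3 + 32 + 12 + 4 + 2 + 3 + 12 + 4 = 72.
72 ÷ 12 = 6 complete bars with 0 thirty-second notes remaining.

0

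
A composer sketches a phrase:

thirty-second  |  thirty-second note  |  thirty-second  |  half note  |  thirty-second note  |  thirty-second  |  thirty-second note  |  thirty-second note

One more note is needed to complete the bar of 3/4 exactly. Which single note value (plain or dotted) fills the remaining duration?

The bar of 3/4 = 24 thirty-second notes.
Working in thirty-second notes: thirty-second = 1; thirty-second note = 1; thirty-second = 1; half note = 16; thirty-second note = 1; thirty-second = 1; thirty-second note = 1; thirty-second note = 1.
Adding: 1 + 1 + 1 + 16 + 1 + 1 + 1 + 1 = 23.
Remaining: 24 − 23 = 1 thirty-second note, which is a thirty-second note.

thirty-second note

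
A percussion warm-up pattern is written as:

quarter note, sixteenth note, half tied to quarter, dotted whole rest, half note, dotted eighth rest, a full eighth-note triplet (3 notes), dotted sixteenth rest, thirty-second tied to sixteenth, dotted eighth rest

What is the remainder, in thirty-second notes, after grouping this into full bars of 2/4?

12

One bar of 2/4 = 16 thirty-second notes.
Working in thirty-second notes: quarter note = 8; sixteenth note = 2; half tied to quarter (half + quarter) = 24; dotted whole rest = 48; half note = 16; dotted eighth rest = 6; a full eighth-note triplet (3 notes) (three triplet eighths span one quarter) = 8; dotted sixteenth rest = 3; thirty-second tied to sixteenth (thirty-second + sixteenth) = 3; dotted eighth rest = 6.
Sum: 8 + 2 + 24 + 48 + 16 + 6 + 8 + 3 + 3 + 6 = 124.
124 ÷ 16 = 7 complete bars with 12 thirty-second notes remaining.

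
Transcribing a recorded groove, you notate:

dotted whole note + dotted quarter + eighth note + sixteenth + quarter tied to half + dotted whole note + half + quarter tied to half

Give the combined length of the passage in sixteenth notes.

Convert each value to sixteenth notes: dotted whole note = 24; dotted quarter = 6; eighth note = 2; sixteenth = 1; quarter tied to half (quarter + half) = 12; dotted whole note = 24; half = 8; quarter tied to half (quarter + half) = 12.
Adding: 24 + 6 + 2 + 1 + 12 + 24 + 8 + 12 = 89 sixteenth notes.

89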